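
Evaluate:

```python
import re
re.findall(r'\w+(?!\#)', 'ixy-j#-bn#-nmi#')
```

['ixy', 'b', 'nm']

Because the assertion is negative and zero-width, positions next to the forbidden text are skipped.
Walking the string: at [0:3] → 'ixy'; at [7:8] → 'b'; at [11:13] → 'nm'.
No capturing groups, so `findall` returns the 3 full match strings.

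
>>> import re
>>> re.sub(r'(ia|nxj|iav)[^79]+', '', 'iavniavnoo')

''

Matches: at [0:10] → 'iavniavnoo'.
Every occurrence is swapped for ''.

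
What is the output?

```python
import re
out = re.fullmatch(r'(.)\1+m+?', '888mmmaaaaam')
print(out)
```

The backreference `\1` re-matches whatever the first group consumed, character for character.
`re.fullmatch` requires the pattern to consume the entire string.
Here there's no way to consume every character, so the call returns None.

None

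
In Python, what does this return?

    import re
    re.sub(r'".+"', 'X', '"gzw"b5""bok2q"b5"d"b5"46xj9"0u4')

Matches: at [0:29] → '"gzw"b5""bok2q"b5"d"b5"46xj9"'.
Every occurrence is swapped for 'X'.

'X0u4'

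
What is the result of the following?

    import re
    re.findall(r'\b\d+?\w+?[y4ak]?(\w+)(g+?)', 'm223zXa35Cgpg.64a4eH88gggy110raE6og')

Pattern: a word boundary (`\b`, zero-width); then one or more of a digit (lazy); then one or more of a word character (lazy), then optionally one of [y4ak]; then one or more of a word character (captured); then one or more of a literal 'g' (lazy) (captured).
With the lazy modifier that quantifier settles for the fewest repetitions that let the rest of the pattern succeed (the atoms after it are unaffected and can still be greedy).
Walking the string: at [14:35] match '64a4eH88gggy110raE6og', groups = ('4eH88gggy110raE6o', 'g').
2 groups means the one result is a tuple of 2 captured strings — 1 here.

[('4eH88gggy110raE6o', 'g')]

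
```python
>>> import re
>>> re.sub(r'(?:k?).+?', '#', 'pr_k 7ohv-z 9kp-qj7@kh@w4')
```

'######################'

Every occurrence is swapped for '#'.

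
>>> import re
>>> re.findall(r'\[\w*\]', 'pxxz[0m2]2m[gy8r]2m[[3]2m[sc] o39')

With no groups in the pattern, `findall` gives back each whole match — 4 here.

['[0m2]', '[gy8r]', '[3]', '[sc]']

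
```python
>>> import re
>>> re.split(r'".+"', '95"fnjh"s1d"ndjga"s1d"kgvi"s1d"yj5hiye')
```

Matches to split on: at [2:31] → '"fnjh"s1d"ndjga"s1d"kgvi"s1d"'.
`split` removes every match and returns the 2 fragments in between.

['95', 'yj5hiye']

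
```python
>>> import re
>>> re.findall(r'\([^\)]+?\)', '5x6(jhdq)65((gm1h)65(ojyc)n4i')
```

No capturing groups, so `findall` returns the 3 full match strings.

['(jhdq)', '((gm1h)', '(ojyc)']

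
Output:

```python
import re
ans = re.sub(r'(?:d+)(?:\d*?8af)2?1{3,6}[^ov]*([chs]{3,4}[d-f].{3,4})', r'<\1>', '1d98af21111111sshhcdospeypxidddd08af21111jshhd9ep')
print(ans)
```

Pattern: one or more of a literal 'd' (non-capturing group); then zero or more of a digit (lazy), then the literal '8af' (non-capturing group); then optionally the literal '2', then 3 to 6 of a literal '1', then zero or more of any character except [ov]; then 3 to 4 of one of [chs], then a character in [d-f], then 3 to 4 of any character (captured).
Matches: at [1:24] → 'd98af21111111sshhcdospe'; at [28:49] → 'dddd08af21111jshhd9ep'.
The replacement refers to a captured group, so each match is rewritten using its own captured text.

1<hhcdospe>ypxi<shhd9ep>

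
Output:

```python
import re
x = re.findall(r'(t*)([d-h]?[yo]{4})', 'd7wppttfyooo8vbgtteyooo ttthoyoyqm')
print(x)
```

[('tt', 'fyooo'), ('tt', 'eyooo'), ('ttt', 'hoyoy')]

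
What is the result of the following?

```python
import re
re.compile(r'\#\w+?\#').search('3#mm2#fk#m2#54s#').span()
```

(1, 6)

`re.search` tries every starting position until one works.
The match spans [1:6] → '#mm2#'.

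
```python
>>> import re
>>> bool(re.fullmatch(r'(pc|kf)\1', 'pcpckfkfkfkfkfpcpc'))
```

For `fullmatch`, every character of the input must be accounted for by the pattern.
Here the string isn't matched end-to-end, so the call returns None, and `bool(None)` is False.

False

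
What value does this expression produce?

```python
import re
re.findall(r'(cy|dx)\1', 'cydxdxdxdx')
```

`\1` is not a pattern — it's the concrete string captured by group 1, re-applied verbatim.
Because there's exactly one group, `findall` drops the full match and keeps group 1 from each hit.

['dx', 'dx']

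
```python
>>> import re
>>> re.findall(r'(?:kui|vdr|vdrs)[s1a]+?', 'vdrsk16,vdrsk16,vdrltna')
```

['vdrs', 'vdrs']

Walking the string: at [0:4] → 'vdrs'; at [8:12] → 'vdrs'.
With no groups in the pattern, `findall` gives back each whole match — 2 here.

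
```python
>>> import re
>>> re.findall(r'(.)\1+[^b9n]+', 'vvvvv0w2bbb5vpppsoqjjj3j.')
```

After group 1 captures some text, `\1` only succeeds where that same text appears again.
One capturing group, so `findall` returns just the captured substring from each match — 2 in all.

['v', 'b']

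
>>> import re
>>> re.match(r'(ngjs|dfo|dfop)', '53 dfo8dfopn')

None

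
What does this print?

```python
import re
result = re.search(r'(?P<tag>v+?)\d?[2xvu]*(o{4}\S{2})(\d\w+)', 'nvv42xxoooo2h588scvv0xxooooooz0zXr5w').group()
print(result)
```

vv42xxoooo2h588scvv0xxooooooz0zXr5w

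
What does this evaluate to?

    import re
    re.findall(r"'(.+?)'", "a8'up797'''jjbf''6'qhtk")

['up797', "'jjbf", '6']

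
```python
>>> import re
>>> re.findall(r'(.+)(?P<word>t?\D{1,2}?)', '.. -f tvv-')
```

Pattern: one or more of any character (captured); then optionally the literal 't', then 1 to 2 of a non-digit (lazy) (captured as 'word').
Walking the string: at [0:10] match '.. -f tvv-', groups = ('.. -f tvv', '-').
2 groups means the one result is a tuple of 2 captured strings — 1 here.

[('.. -f tvv', '-')]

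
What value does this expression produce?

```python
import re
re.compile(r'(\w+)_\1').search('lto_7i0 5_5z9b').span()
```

(8, 11)

After group 1 captures some text, `\1` only succeeds where that same text appears again.
`re.search` scans for the first position where the pattern succeeds.
The match spans [8:11] → '5_5'.
Captured: group 1 = '5'.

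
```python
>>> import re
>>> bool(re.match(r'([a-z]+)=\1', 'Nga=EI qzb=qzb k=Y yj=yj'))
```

False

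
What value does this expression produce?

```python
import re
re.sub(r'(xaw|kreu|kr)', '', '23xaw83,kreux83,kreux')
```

'2383,x83,x'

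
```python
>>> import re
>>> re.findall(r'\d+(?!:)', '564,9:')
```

A negative assertion filters positions out without eating any characters.
No capturing groups, so `findall` returns the 1 full match string.

['564']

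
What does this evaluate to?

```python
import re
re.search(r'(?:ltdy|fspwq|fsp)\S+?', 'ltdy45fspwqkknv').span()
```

The match spans [0:5] → 'ltdy4'.

(0, 5)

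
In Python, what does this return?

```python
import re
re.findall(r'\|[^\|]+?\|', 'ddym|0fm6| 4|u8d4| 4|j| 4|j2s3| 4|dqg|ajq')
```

['|0fm6|', '|u8d4|', '|j|', '|j2s3|', '|dqg|']

Walking the string: at [4:10] → '|0fm6|'; at [12:18] → '|u8d4|'; at [20:23] → '|j|'; at [25:31] → '|j2s3|'; at [33:38] → '|dqg|'.
`findall` yields the raw match text (5 of them) because the pattern has no groups.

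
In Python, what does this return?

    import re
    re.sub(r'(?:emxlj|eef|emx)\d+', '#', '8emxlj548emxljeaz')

'8#emxljeaz'

Matches: at [1:9] → 'emxlj548'.
Every occurrence is swapped for '#'.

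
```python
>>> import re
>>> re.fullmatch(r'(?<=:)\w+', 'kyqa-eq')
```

None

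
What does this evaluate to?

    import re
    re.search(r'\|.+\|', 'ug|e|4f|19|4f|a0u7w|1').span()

Unlike `match`, `search` isn't anchored — it looks for the pattern anywhere in the string.
The match spans [2:20] → '|e|4f|19|4f|a0u7w|'.

(2, 20)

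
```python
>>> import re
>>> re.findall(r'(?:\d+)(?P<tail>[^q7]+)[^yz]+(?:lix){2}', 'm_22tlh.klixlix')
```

['tlh.']

The pattern matches one or more of a digit (non-capturing group); then one or more of any character except [q7] (captured as 'tail'); then one or more of any character except [yz], then the literal 'lix' repeated 2 times.
Walking the string: at [2:15] match '22tlh.klixlix', group 1 = 'tlh.'.
With a single group, `findall` returns only what that group captured — 1 item.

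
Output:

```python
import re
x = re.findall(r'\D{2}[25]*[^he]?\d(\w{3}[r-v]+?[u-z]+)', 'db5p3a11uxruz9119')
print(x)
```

['a11ux']

`findall` collects group 1 from the one match (1 total).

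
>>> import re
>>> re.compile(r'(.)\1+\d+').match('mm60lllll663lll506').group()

After group 1 captures some text, `\1` only succeeds where that same text appears again.
`match` is anchored at position 0; if the pattern doesn't fit there, it returns None.
The match spans [0:4] → 'mm60'.
Captured: group 1 = 'm'.

'mm60'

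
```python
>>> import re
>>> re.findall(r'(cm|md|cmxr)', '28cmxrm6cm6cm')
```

['cm', 'cm', 'cm']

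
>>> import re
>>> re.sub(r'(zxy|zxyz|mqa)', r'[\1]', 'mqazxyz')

Alternation isn't longest-match — the leftmost alternative that fits at this position is chosen.
Each match is replaced using the text its own group 1 captured.

'[mqa][zxy]z'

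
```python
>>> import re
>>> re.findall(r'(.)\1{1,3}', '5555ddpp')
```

After group 1 captures some text, `\1` only succeeds where that same text appears again.
Matches: at [0:4] match '5555', group 1 = '5'; at [4:6] match 'dd', group 1 = 'd'; at [6:8] match 'pp', group 1 = 'p'.
One capturing group, so `findall` returns just the captured substring from each match — 3 in all.

['5', 'd', 'p']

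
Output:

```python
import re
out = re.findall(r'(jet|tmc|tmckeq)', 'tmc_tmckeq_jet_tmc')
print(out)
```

`|` is ordered: at each position the engine commits to the first alternative that works.
`findall` collects group 1 from each match (4 total).

['tmc', 'tmc', 'jet', 'tmc']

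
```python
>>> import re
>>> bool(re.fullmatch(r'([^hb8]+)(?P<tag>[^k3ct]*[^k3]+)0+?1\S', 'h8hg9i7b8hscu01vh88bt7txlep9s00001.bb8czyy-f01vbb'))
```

For `fullmatch`, every character of the input must be accounted for by the pattern.
Here the string isn't matched end-to-end, so the call returns None, and `bool(None)` is False.

False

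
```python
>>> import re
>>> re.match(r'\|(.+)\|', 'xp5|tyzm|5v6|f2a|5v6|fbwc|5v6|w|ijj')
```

None

`match` is anchored at position 0; if the pattern doesn't fit there, it returns None.
Here the pattern fails at index 0, so the call returns None.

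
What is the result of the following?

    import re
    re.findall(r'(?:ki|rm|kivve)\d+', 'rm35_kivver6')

`findall` yields the raw match text (1 of them) because the pattern has no groups.

['rm35']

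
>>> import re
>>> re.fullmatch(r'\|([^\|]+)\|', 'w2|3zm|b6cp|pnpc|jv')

For `fullmatch`, every character of the input must be accounted for by the pattern.
Here there's no way to consume every character, so the call returns None.

None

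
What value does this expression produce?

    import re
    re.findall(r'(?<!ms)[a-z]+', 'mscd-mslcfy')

['mscd', 'mslcfy']

A negative assertion filters positions out without eating any characters.
Walking the string: at [0:4] → 'mscd'; at [5:11] → 'mslcfy'.
Since nothing is captured, `findall` lists the 2 matched substrings directly.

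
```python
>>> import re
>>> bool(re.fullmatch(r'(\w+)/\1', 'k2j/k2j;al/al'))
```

False

For `fullmatch`, every character of the input must be accounted for by the pattern.
Here there's no way to consume every character, so the call returns None, and `bool(None)` is False.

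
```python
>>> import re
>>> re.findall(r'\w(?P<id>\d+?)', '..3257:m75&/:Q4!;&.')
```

['2', '7', '7', '4']

The pattern matches a word character; then one or more of a digit (lazy) (captured as 'id').
A non-greedy quantifier consumes as few characters as it can — just enough that the remainder of the pattern still matches from where it stops; whatever follows it matches normally.
Scanning left to right: at [2:4] match '32', group 1 = '2'; at [4:6] match '57', group 1 = '7'; at [7:9] match 'm7', group 1 = '7'; at [13:15] match 'Q4', group 1 = '4'.
One capturing group, so `findall` returns just the captured substring from each match — 4 in all.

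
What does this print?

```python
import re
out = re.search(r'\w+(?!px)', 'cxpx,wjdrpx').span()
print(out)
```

(0, 4)

Because the assertion is negative and zero-width, positions next to the forbidden text are skipped.
Unlike `match`, `search` isn't anchored — it looks for the pattern anywhere in the string.
The match spans [0:4] → 'cxpx'.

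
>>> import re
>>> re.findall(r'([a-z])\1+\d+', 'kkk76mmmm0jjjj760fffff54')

['k', 'm', 'j', 'f']

After group 1 captures some text, `\1` only succeeds where that same text appears again.
One capturing group, so `findall` returns just the captured substring from each match — 4 in all.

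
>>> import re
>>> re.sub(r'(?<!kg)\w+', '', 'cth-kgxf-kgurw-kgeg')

'---'

The negative lookaround is zero-width — it rules out positions where the adjacent text would match, without consuming anything.
Matches: at [0:3] → 'cth'; at [4:8] → 'kgxf'; at [9:14] → 'kgurw'; at [15:19] → 'kgeg'.
`sub` substitutes '' at each match site.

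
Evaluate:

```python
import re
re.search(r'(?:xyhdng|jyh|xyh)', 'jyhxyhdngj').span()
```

(0, 3)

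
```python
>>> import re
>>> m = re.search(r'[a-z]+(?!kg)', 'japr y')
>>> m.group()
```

`(?!…)`/`(?<!…)` only lets a position through if the neighbouring text does NOT match; no characters are consumed.
The match spans [0:4] → 'japr'.

'japr'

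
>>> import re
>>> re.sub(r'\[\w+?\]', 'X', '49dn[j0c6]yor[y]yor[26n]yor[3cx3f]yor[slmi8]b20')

Each match is replaced by 'X'.

'49dnXyorXyorXyorXyorXb20'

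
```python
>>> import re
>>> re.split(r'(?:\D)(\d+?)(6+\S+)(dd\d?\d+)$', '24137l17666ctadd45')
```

['24137', '17', '666cta', 'dd45', '']

The `?` after the quantifier makes it lazy — it takes as little as possible before letting the rest of the pattern try.
With a capturing group present, the delimiter's captured portion is kept in the result list.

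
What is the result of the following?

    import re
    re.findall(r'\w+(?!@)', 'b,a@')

The negative lookaround is zero-width — it rules out positions where the adjacent text would match, without consuming anything.
Since nothing is captured, `findall` lists the 1 matched substring directly.

['b']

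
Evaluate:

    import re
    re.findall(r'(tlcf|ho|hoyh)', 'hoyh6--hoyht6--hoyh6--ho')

The regex engine tests alternatives in the order written; an earlier branch that matches wins even if a later one would match more.
Matches: at [0:2] match 'ho', group 1 = 'ho'; at [7:9] match 'ho', group 1 = 'ho'; at [15:17] match 'ho', group 1 = 'ho'; at [22:24] match 'ho', group 1 = 'ho'.
`findall` collects group 1 from each match (4 total).

['ho', 'ho', 'ho', 'ho']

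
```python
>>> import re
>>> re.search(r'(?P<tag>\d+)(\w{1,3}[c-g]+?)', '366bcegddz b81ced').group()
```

'366bceg'

This matches one or more of a digit (captured as 'tag'); then 1 to 3 of a word character, then one or more of a character in [c-g] (lazy) (captured).
Lazy quantifiers expand one character at a time until the remainder of the pattern can match.
`search` walks the string left to right and returns the first match it finds.
The match spans [0:7] → '366bceg'.
Captured: group 1 = '366', group 2 = 'bceg'.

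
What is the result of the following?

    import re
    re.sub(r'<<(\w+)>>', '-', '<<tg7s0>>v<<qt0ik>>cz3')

'-v-cz3'

Matches: at [0:9] → '<<tg7s0>>'; at [10:19] → '<<qt0ik>>'.
`sub` substitutes '-' at each match site.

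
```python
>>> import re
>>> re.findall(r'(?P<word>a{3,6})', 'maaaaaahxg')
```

Pattern: 3 to 6 of a literal 'a' (captured as 'word').
One capturing group, so `findall` returns just the captured substring from the one match — 1 in all.

['aaaaaa']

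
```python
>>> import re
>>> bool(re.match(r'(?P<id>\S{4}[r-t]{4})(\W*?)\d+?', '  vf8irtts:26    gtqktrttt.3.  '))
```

With `match`, the pattern is implicitly anchored at the beginning.
Here position 0 doesn't satisfy it, so the call returns None, and `bool(None)` is False.

False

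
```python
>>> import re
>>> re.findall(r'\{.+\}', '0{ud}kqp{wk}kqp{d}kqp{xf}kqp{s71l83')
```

Matches: at [1:25] → '{ud}kqp{wk}kqp{d}kqp{xf}'.
No capturing groups, so `findall` returns the 1 full match string.

['{ud}kqp{wk}kqp{d}kqp{xf}']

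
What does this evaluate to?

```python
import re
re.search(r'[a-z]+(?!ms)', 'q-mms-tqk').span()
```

(0, 1)

`(?!…)`/`(?<!…)` only lets a position through if the neighbouring text does NOT match; no characters are consumed.
The match spans [0:1] → 'q'.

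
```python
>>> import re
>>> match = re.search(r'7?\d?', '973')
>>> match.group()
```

'9'

The pattern matches optionally a literal '7'; then optionally a digit.
The match spans [0:1] → '9'.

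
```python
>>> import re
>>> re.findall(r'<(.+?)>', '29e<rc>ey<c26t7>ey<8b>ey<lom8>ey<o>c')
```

Because the quantifier is non-greedy, it stops expanding at the earliest point where the rest of the pattern can succeed.
Walking the string: at [3:7] match '<rc>', group 1 = 'rc'; at [9:16] match '<c26t7>', group 1 = 'c26t7'; at [18:22] match '<8b>', group 1 = '8b'; at [24:30] match '<lom8>', group 1 = 'lom8'; at [32:35] match '<o>', group 1 = 'o'.
With a single group, `findall` returns only what that group captured — 5 items.

['rc', 'c26t7', '8b', 'lom8', 'o']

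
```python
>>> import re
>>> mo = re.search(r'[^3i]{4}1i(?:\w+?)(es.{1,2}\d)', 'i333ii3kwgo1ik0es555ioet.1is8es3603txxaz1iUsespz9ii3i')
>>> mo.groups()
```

('es555',)

This matches exactly 4 of any character except [3i], then the literal '1i'; then one or more of a word character (lazy) (non-capturing group); then the literal 'es', then 1 to 2 of any character, then a digit (captured).
`re.search` tries every starting position until one works.
The match spans [7:20] → 'kwgo1ik0es555'.
Captured: group 1 = 'es555'.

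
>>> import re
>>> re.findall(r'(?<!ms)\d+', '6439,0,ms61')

The negative lookahead/lookbehind blocks any match where the forbidden context is present.
Matches: at [0:4] → '6439'; at [5:6] → '0'; at [10:11] → '1'.
`findall` yields the raw match text (3 of them) because the pattern has no groups.

['6439', '0', '1']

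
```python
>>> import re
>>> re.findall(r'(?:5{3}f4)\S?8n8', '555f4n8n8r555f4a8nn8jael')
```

['555f4n8n8']

With no groups in the pattern, `findall` gives back each whole match — 1 here.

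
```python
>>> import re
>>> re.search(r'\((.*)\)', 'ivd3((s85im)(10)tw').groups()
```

('(s85im)(10',)

`re.search` tries every starting position until one works.
The match spans [4:16] → '((s85im)(10)'.
Captured: group 1 = '(s85im)(10'.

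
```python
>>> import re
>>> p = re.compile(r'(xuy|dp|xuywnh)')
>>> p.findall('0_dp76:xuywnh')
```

The regex engine tests alternatives in the order written; an earlier branch that matches wins even if a later one would match more.
Scanning left to right: at [2:4] match 'dp', group 1 = 'dp'; at [7:10] match 'xuy', group 1 = 'xuy'.
`findall` collects group 1 from each match (2 total).

['dp', 'xuy']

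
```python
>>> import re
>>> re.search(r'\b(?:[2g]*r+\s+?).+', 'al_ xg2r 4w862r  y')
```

The pattern matches a word boundary (`\b`, zero-width); then zero or more of one of [2g], then one or more of a literal 'r', then one or more of whitespace (lazy) (non-capturing group); then one or more of any character.
Unlike `match`, `search` isn't anchored — it looks for the pattern anywhere in the string.
Here no position works, so the call returns None.

None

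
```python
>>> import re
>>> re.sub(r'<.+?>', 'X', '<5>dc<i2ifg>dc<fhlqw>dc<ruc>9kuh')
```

'XdcXdcXdcX9kuh'

Because the quantifier is non-greedy, it stops expanding at the earliest point where the rest of the pattern can succeed.
Each match is replaced by 'X'.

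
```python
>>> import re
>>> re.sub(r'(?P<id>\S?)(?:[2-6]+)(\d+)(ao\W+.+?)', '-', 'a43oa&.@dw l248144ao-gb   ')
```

This matches optionally a non-whitespace character (captured as 'id'); then one or more of a character in [2-6] (non-capturing group); then one or more of a digit (captured); then the literal 'ao', then one or more of a non-word character, then one or more of any character (lazy) (captured).
A non-greedy quantifier consumes as few characters as it can — just enough that the remainder of the pattern still matches from where it stops; whatever follows it matches normally.
Matches: at [11:22] → 'l248144ao-g'.
`sub` substitutes '-' at each match site.

'a43oa&.@dw -b   '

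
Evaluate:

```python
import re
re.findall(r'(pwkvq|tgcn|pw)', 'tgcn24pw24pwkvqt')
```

`|` is ordered: at each position the engine commits to the first alternative that works.
Matches: at [0:4] match 'tgcn', group 1 = 'tgcn'; at [6:8] match 'pw', group 1 = 'pw'; at [10:15] match 'pwkvq', group 1 = 'pwkvq'.
With a single group, `findall` returns only what that group captured — 3 items.

['tgcn', 'pw', 'pwkvq']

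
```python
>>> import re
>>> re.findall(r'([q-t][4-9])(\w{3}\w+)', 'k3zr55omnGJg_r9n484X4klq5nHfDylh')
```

With 2 capturing groups, `findall` returns a 2-tuple per match.

[('r5', '5omnGJg_r9n484X4klq5nHfDylh')]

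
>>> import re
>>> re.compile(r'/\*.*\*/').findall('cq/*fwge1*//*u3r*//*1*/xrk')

Walking the string: at [2:23] → '/*fwge1*//*u3r*//*1*/'.
Since nothing is captured, `findall` lists the 1 matched substring directly.

['/*fwge1*//*u3r*//*1*/']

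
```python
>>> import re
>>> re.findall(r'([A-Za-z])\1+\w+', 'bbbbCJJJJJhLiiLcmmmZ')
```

['b']

The backreference `\1` re-matches whatever the first group consumed, character for character.
Scanning left to right: at [0:20] match 'bbbbCJJJJJhLiiLcmmmZ', group 1 = 'b'.
Because there's exactly one group, `findall` drops the full match and keeps group 1 from the one hit.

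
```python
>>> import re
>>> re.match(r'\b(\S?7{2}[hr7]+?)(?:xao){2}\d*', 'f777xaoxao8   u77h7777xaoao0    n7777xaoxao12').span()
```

The pattern matches a word boundary (`\b`, zero-width); then optionally a non-whitespace character, then exactly 2 of the literal '7', then one or more of one of [hr7] (lazy) (captured); then the literal 'xao' repeated 2 times, then zero or more of a digit.
`match` is anchored at position 0; if the pattern doesn't fit there, it returns None.
The match spans [0:11] → 'f777xaoxao8'.
Captured: group 1 = 'f777'.

(0, 11)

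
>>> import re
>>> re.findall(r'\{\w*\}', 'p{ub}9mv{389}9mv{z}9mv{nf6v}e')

No capturing groups, so `findall` returns the 4 full match strings.

['{ub}', '{389}', '{z}', '{nf6v}']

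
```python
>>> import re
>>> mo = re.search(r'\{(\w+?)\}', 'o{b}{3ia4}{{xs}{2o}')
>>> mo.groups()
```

Unlike `match`, `search` isn't anchored — it looks for the pattern anywhere in the string.
The match spans [1:4] → '{b}'.
Captured: group 1 = 'b'.

('b',)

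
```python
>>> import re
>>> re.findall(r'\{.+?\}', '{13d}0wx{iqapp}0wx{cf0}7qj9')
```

['{13d}', '{iqapp}', '{cf0}']

Since nothing is captured, `findall` lists the 3 matched substrings directly.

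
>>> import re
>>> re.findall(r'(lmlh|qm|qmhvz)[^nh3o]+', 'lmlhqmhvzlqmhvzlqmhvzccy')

['lmlh', 'qmhvz']

Because there's exactly one group, `findall` drops the full match and keeps group 1 from each hit.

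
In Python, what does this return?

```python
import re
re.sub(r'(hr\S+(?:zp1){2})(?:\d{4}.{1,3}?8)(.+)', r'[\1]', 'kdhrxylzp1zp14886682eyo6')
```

'kd[hrxylzp1zp1]'

This matches the literal 'hr', then one or more of a non-whitespace character, then the literal 'zp1' repeated 2 times (captured); then exactly 4 of a digit, then 1 to 3 of any character (lazy), then the literal '8' (non-capturing group); then one or more of any character (captured).
The replacement refers to a captured group, so each match is rewritten using its own captured text.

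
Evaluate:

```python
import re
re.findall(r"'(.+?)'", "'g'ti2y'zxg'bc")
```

['g', 'zxg']

A `+?`/`*?`/`{m,n}?` starts at its minimum and grows only as far as needed for what follows to match.
Scanning left to right: at [0:3] match "'g'", group 1 = 'g'; at [7:12] match "'zxg'", group 1 = 'zxg'.
One capturing group, so `findall` returns just the captured substring from each match — 2 in all.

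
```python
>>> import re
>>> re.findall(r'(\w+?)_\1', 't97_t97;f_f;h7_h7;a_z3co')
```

The backreference `\1` re-matches whatever the first group consumed, character for character.
Because there's exactly one group, `findall` drops the full match and keeps group 1 from each hit.

['t97', 'f', 'h7']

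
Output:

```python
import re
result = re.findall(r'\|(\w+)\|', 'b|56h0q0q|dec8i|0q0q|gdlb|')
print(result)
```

['56h0q0q', '0q0q']

Walking the string: at [1:10] match '|56h0q0q|', group 1 = '56h0q0q'; at [15:21] match '|0q0q|', group 1 = '0q0q'.
With a single group, `findall` returns only what that group captured — 2 items.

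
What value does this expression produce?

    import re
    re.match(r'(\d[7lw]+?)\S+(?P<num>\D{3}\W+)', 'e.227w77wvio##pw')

`re.match` only tries the pattern at the start of the string.
Here the pattern fails at index 0, so the call returns None.

None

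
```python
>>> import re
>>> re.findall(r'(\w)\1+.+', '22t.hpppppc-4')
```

['2']

`\1` has to match the exact text group 1 already captured.
`findall` collects group 1 from the one match (1 total).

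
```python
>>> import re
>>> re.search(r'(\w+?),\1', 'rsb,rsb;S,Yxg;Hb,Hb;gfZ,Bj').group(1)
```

'rsb'

`\1` has to match the exact text group 1 already captured.
`re.search` tries every starting position until one works.
The match spans [0:7] → 'rsb,rsb'.
Captured: group 1 = 'rsb'.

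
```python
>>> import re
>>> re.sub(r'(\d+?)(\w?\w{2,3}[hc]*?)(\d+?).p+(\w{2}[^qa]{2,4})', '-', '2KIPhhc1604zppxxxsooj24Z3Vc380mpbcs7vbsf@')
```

Each match is replaced by '-'.

'-j-sf@'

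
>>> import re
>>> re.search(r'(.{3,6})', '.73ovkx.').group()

Pattern: 3 to 6 of any character (captured).
The match spans [0:6] → '.73ovk'.

'.73ovk'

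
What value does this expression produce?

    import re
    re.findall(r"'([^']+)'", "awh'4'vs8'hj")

Matches: at [3:6] match "'4'", group 1 = '4'.
With a single group, `findall` returns only what that group captured — 1 item.

['4']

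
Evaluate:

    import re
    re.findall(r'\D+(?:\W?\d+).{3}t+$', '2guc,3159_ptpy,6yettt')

Pattern: one or more of a non-digit; then optionally a non-word character, then one or more of a digit (non-capturing group); then exactly 3 of any character, then one or more of a literal 't'; then anchored at the end.
Matches: at [9:21] → '_ptpy,6yettt'.
Since nothing is captured, `findall` lists the 1 matched substring directly.

['_ptpy,6yettt']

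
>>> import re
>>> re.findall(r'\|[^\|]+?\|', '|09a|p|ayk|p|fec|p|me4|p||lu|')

['|09a|', '|ayk|', '|fec|', '|me4|', '|lu|']

With no groups in the pattern, `findall` gives back each whole match — 5 here.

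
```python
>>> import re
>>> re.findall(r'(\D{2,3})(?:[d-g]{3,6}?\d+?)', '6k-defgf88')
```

The pattern matches 2 to 3 of a non-digit (captured); then 3 to 6 of a character in [d-g] (lazy), then one or more of a digit (lazy) (non-capturing group).
Walking the string: at [1:9] match 'k-defgf8', group 1 = 'k-d'.
Because there's exactly one group, `findall` drops the full match and keeps group 1 from the one hit.

['k-d']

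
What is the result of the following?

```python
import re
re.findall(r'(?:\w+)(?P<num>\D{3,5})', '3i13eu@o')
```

['u@o']

Because there's exactly one group, `findall` drops the full match and keeps group 1 from the one hit.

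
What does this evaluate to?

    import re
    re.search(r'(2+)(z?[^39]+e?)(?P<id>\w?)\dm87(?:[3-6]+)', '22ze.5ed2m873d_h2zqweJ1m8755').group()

'22ze.5ed2m873'

Pattern: one or more of a literal '2' (captured); then optionally the literal 'z', then one or more of any character except [39], then optionally the literal 'e' (captured); then optionally a word character (captured as 'id'); then a digit, then the literal 'm87'; then one or more of a character in [3-6] (non-capturing group).
`search` walks the string left to right and returns the first match it finds.
The match spans [0:13] → '22ze.5ed2m873'.
Captured: group 1 = '22', group 2 = 'ze.5ed', group 3 = ''.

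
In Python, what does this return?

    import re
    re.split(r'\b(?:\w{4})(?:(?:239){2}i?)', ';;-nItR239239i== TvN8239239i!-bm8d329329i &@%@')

[';;-', '== ', '!-bm8d329329i &@%@']

The string is cut at each match, leaving 3 pieces.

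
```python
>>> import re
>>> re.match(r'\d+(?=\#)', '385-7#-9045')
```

The lookaround is zero-width — it requires the adjacent text to match without consuming it, so the asserted text isn't part of the match.
`match` is anchored at position 0; if the pattern doesn't fit there, it returns None.
Here position 0 doesn't satisfy it, so the call returns None.

None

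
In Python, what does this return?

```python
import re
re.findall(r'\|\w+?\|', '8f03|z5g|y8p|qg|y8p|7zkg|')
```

['|z5g|', '|qg|', '|7zkg|']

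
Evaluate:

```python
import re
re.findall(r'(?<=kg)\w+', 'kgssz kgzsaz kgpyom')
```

['ssz', 'zsaz', 'pyom']

The lookaround is zero-width — it requires the adjacent text to match without consuming it, so the asserted text isn't part of the match.
With no groups in the pattern, `findall` gives back each whole match — 3 here.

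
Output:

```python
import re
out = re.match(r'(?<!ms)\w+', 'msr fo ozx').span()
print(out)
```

`(?!…)`/`(?<!…)` only lets a position through if the neighbouring text does NOT match; no characters are consumed.
`re.match` only tries the pattern at the start of the string.
The match spans [0:3] → 'msr'.

(0, 3)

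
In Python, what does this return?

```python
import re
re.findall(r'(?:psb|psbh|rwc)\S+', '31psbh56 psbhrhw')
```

['psbh56', 'psbhrhw']

Scanning left to right: at [2:8] → 'psbh56'; at [9:16] → 'psbhrhw'.
`findall` yields the raw match text (2 of them) because the pattern has no groups.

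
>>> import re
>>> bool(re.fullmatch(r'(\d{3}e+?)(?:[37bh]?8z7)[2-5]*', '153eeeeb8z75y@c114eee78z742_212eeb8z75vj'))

For `fullmatch`, every character of the input must be accounted for by the pattern.
Here the string isn't matched end-to-end, so the call returns None, and `bool(None)` is False.

False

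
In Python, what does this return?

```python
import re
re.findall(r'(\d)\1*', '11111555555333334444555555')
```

`\1` is not a pattern — it's the concrete string captured by group 1, re-applied verbatim.
Because there's exactly one group, `findall` drops the full match and keeps group 1 from each hit.

['1', '5', '3', '4', '5']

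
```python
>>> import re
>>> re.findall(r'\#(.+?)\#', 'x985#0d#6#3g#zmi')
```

['0d', '3g']

The `?` after the quantifier makes it lazy — it takes as little as possible before letting the rest of the pattern try.
Matches: at [4:8] match '#0d#', group 1 = '0d'; at [9:13] match '#3g#', group 1 = '3g'.
Because there's exactly one group, `findall` drops the full match and keeps group 1 from each hit.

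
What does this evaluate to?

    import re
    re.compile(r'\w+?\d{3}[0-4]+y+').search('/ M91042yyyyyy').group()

'M91042yyyyyy'

The pattern matches one or more of a word character (lazy), then exactly 3 of a digit; then one or more of a character in [0-4], then one or more of the literal 'y'.
Unlike `match`, `search` isn't anchored — it looks for the pattern anywhere in the string.
The match spans [2:14] → 'M91042yyyyyy'.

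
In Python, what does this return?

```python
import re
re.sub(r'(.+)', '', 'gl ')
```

''

This matches one or more of any character (captured).
Every occurrence is swapped for ''.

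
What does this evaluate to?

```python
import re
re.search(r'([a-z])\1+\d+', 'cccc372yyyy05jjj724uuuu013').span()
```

(0, 7)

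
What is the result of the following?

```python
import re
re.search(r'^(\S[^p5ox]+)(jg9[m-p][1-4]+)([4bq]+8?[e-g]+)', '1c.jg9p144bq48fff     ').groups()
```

('1c.', 'jg9p144', 'bq48fff')

Pattern: anchored at the start of the string; then a non-whitespace character, then one or more of any character except [p5ox] (captured); then the literal 'jg9', then a character in [m-p], then one or more of a character in [1-4] (captured); then one or more of one of [4bq], then optionally the literal '8', then one or more of a character in [e-g] (captured).
`search` walks the string left to right and returns the first match it finds.
The match spans [0:17] → '1c.jg9p144bq48fff'.
Captured: group 1 = '1c.', group 2 = 'jg9p144', group 3 = 'bq48fff'.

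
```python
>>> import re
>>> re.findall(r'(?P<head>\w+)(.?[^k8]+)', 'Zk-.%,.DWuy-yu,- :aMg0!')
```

[('Zk', '-.%,.DWuy-yu,- :aMg0!')]

Pattern: one or more of a word character (captured as 'head'); then optionally any character, then one or more of any character except [k8] (captured).
Multiple groups make `findall` return tuples — one 2-tuple for the one match.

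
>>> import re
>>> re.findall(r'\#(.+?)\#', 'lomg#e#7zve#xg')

With the lazy modifier that quantifier settles for the fewest repetitions that let the rest of the pattern succeed (the atoms after it are unaffected and can still be greedy).
Scanning left to right: at [4:7] match '#e#', group 1 = 'e'.
With a single group, `findall` returns only what that group captured — 1 item.

['e']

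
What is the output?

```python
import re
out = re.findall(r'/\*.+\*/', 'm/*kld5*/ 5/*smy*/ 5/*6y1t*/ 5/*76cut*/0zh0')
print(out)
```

['/*kld5*/ 5/*smy*/ 5/*6y1t*/ 5/*76cut*/']

No capturing groups, so `findall` returns the 1 full match string.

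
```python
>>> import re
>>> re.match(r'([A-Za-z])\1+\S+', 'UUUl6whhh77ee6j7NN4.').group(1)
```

The match spans [0:20] → 'UUUl6whhh77ee6j7NN4.'.
Captured: group 1 = 'U'.

'U'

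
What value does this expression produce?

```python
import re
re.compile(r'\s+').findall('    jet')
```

No capturing groups, so `findall` returns the 1 full match string.

['    ']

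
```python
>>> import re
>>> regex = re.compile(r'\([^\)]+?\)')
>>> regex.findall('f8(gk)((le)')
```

Scanning left to right: at [2:6] → '(gk)'; at [6:11] → '((le)'.
Since nothing is captured, `findall` lists the 2 matched substrings directly.

['(gk)', '((le)']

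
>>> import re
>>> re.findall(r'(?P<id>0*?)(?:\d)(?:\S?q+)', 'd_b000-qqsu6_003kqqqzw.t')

['00', '00']

Pattern: zero or more of a literal '0' (lazy) (captured as 'id'); then a digit (non-capturing group); then optionally a non-whitespace character, then one or more of a literal 'q' (non-capturing group).
One capturing group, so `findall` returns just the captured substring from each match — 2 in all.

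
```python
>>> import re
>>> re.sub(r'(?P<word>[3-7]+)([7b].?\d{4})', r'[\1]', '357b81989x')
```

'[357]x'

Pattern: one or more of a character in [3-7] (captured as 'word'); then one of [7b], then optionally any character, then exactly 4 of a digit (captured).
Each match is replaced using the text its own group 1 captured.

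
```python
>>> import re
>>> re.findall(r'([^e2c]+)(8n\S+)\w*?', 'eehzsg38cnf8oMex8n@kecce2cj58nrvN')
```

[('x', '8n@kecce2cj58nrvN')]

The pattern matches one or more of any character except [e2c] (captured); then the literal '8n', then one or more of a non-whitespace character (captured); then zero or more of a word character (lazy).
Matches: at [15:33] match 'x8n@kecce2cj58nrvN', groups = ('x', '8n@kecce2cj58nrvN').
Multiple groups make `findall` return tuples — one 2-tuple for the one match.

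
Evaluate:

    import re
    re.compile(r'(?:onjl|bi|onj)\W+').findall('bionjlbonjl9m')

[]

No capturing groups, so `findall` returns the 0 full match strings.
Nothing in the string satisfies the pattern, so the list is empty.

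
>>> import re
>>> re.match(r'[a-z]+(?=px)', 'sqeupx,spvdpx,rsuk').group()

`match` is anchored at position 0; if the pattern doesn't fit there, it returns None.
The match spans [0:4] → 'sqeu'.

'sqeu'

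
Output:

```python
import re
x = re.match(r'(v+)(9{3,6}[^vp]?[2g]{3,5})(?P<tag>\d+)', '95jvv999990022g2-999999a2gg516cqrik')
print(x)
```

None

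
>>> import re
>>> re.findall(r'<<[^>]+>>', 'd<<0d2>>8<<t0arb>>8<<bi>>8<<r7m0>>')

Walking the string: at [1:8] → '<<0d2>>'; at [9:18] → '<<t0arb>>'; at [19:25] → '<<bi>>'; at [26:34] → '<<r7m0>>'.
No capturing groups, so `findall` returns the 4 full match strings.

['<<0d2>>', '<<t0arb>>', '<<bi>>', '<<r7m0>>']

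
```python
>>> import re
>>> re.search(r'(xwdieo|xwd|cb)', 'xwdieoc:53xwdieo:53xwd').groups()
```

('xwdieo',)

The regex engine tests alternatives in the order written; an earlier branch that matches wins even if a later one would match more.
`re.search` tries every starting position until one works.
The match spans [0:6] → 'xwdieo'.
Captured: group 1 = 'xwdieo'.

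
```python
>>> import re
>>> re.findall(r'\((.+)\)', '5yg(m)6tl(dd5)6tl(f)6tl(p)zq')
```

['m)6tl(dd5)6tl(f)6tl(p']

Because there's exactly one group, `findall` drops the full match and keeps group 1 from the one hit.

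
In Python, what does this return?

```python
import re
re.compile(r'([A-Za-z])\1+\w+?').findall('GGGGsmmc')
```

['G', 'm']

After group 1 captures some text, `\1` only succeeds where that same text appears again.
Walking the string: at [0:5] match 'GGGGs', group 1 = 'G'; at [5:8] match 'mmc', group 1 = 'm'.
With a single group, `findall` returns only what that group captured — 2 items.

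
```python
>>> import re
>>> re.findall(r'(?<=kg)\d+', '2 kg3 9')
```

['3']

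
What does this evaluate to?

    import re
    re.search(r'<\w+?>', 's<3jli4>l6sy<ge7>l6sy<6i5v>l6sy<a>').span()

`re.search` tries every starting position until one works.
The match spans [1:8] → '<3jli4>'.

(1, 8)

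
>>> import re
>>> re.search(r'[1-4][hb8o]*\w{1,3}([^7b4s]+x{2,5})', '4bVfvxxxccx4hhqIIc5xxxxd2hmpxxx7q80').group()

This matches a character in [1-4], then zero or more of one of [hb8o], then 1 to 3 of a word character; then one or more of any character except [7b4s], then 2 to 5 of the literal 'x' (captured).
Unlike `match`, `search` isn't anchored — it looks for the pattern anywhere in the string.
The match spans [0:8] → '4bVfvxxx'.
Captured: group 1 = 'xxx'.

'4bVfvxxx'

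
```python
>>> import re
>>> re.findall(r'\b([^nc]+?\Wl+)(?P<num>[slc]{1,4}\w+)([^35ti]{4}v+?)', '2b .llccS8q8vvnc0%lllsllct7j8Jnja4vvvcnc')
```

[('2b .ll', 'ccS', '8q8vv')]

The pattern matches a word boundary (`\b`, zero-width); then one or more of any character except [nc] (lazy), then a non-word character, then one or more of the literal 'l' (captured); then 1 to 4 of one of [slc], then one or more of a word character (captured as 'num'); then exactly 4 of any character except [35ti], then one or more of the literal 'v' (lazy) (captured).
With 3 capturing groups, `findall` returns a 3-tuple per match.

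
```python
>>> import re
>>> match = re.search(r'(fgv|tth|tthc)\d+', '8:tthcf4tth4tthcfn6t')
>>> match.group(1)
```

'tth'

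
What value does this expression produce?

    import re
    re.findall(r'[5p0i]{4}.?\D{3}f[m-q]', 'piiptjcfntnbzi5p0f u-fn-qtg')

The pattern matches exactly 4 of one of [5p0i], then optionally any character; then exactly 3 of a non-digit, then the literal 'f', then a character in [m-q].
Walking the string: at [0:9] → 'piiptjcfn'; at [13:23] → 'i5p0f u-fn'.
With no groups in the pattern, `findall` gives back each whole match — 2 here.

['piiptjcfn', 'i5p0f u-fn']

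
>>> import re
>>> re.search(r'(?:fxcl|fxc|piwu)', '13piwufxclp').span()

(2, 6)

`re.search` scans for the first position where the pattern succeeds.
The match spans [2:6] → 'piwu'.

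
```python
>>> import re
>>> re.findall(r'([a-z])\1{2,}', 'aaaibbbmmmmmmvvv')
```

A backreference is literal: `\1` must see the identical characters the first group matched.
Matches: at [0:3] match 'aaa', group 1 = 'a'; at [4:7] match 'bbb', group 1 = 'b'; at [7:13] match 'mmmmmm', group 1 = 'm'; at [13:16] match 'vvv', group 1 = 'v'.
One capturing group, so `findall` returns just the captured substring from each match — 4 in all.

['a', 'b', 'm', 'v']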